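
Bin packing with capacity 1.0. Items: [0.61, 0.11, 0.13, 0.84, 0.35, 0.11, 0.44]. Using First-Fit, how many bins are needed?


Place items sequentially using First-Fit:
  Item 0.61 -> new Bin 1
  Item 0.11 -> Bin 1 (now 0.72)
  Item 0.13 -> Bin 1 (now 0.85)
  Item 0.84 -> new Bin 2
  Item 0.35 -> new Bin 3
  Item 0.11 -> Bin 1 (now 0.96)
  Item 0.44 -> Bin 3 (now 0.79)
Total bins used = 3

3


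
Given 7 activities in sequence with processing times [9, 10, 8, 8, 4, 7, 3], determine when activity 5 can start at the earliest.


Activity 5 starts after activities 1 through 4 complete.
Predecessor durations: [9, 10, 8, 8]
ES = 9 + 10 + 8 + 8 = 35

35


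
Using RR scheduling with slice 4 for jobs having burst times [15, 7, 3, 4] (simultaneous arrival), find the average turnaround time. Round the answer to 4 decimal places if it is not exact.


Time quantum = 4
Execution trace:
  J1 runs 4 units, time = 4
  J2 runs 4 units, time = 8
  J3 runs 3 units, time = 11
  J4 runs 4 units, time = 15
  J1 runs 4 units, time = 19
  J2 runs 3 units, time = 22
  J1 runs 4 units, time = 26
  J1 runs 3 units, time = 29
Finish times: [29, 22, 11, 15]
Average turnaround = 77/4 = 19.25

19.25


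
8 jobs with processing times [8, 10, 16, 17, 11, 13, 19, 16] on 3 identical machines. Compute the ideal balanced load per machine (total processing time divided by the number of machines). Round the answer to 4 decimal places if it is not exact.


Total processing time = 8 + 10 + 16 + 17 + 11 + 13 + 19 + 16 = 110
Number of machines = 3
Ideal balanced load = 110 / 3 = 36.6667

36.6667


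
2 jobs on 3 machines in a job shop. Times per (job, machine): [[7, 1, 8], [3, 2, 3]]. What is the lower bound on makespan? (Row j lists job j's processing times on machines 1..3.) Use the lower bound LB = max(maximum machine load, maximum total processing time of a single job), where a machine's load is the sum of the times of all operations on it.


Machine loads:
  Machine 1: 7 + 3 = 10
  Machine 2: 1 + 2 = 3
  Machine 3: 8 + 3 = 11
Max machine load = 11
Job totals:
  Job 1: 16
  Job 2: 8
Max job total = 16
Lower bound = max(11, 16) = 16

16


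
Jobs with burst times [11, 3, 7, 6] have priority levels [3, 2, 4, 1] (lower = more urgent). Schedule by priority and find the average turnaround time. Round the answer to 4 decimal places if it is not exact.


Sort by priority (ascending = highest first):
Order: [(1, 6), (2, 3), (3, 11), (4, 7)]
Completion times:
  Priority 1, burst=6, C=6
  Priority 2, burst=3, C=9
  Priority 3, burst=11, C=20
  Priority 4, burst=7, C=27
Average turnaround = 62/4 = 15.5

15.5


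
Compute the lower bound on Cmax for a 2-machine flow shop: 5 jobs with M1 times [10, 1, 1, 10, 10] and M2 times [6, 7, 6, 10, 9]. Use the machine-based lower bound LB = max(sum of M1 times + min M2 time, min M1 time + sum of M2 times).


LB1 = sum(M1 times) + min(M2 times) = 32 + 6 = 38
LB2 = min(M1 times) + sum(M2 times) = 1 + 38 = 39
Lower bound = max(LB1, LB2) = max(38, 39) = 39

39


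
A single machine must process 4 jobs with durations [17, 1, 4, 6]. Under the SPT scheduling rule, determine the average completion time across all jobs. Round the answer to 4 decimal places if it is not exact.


Sort jobs by processing time (SPT order): [1, 4, 6, 17]
Compute completion times sequentially:
  Job 1: processing = 1, completes at 1
  Job 2: processing = 4, completes at 5
  Job 3: processing = 6, completes at 11
  Job 4: processing = 17, completes at 28
Sum of completion times = 45
Average completion time = 45/4 = 11.25

11.25


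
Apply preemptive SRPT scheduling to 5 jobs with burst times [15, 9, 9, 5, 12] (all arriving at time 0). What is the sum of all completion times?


Since all jobs arrive at t=0, SRPT equals SPT ordering.
SPT order: [5, 9, 9, 12, 15]
Completion times:
  Job 1: p=5, C=5
  Job 2: p=9, C=14
  Job 3: p=9, C=23
  Job 4: p=12, C=35
  Job 5: p=15, C=50
Total completion time = 5 + 14 + 23 + 35 + 50 = 127

127


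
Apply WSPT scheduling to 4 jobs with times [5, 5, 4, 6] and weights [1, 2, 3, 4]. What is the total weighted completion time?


Compute p/w ratios and sort ascending (WSPT): [(4, 3), (6, 4), (5, 2), (5, 1)]
Compute weighted completion times:
  Job (p=4,w=3): C=4, w*C=3*4=12
  Job (p=6,w=4): C=10, w*C=4*10=40
  Job (p=5,w=2): C=15, w*C=2*15=30
  Job (p=5,w=1): C=20, w*C=1*20=20
Total weighted completion time = 102

102


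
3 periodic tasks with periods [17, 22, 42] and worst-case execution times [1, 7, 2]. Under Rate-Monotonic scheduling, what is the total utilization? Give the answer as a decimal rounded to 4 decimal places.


Compute individual utilizations (exact fractions):
  Task 1: C/T = 1/17 (approx. 0.0588)
  Task 2: C/T = 7/22 (approx. 0.3182)
  Task 3: C/T = 2/42 = 1/21 (approx. 0.0476)
Total utilization U = 1/17 + 7/22 + 1/21 = 3335/7854
Rounded to 4 decimal places: U = 0.4246
RM (Liu & Layland) bound for 3 tasks = 0.779763; compare with U = 3335/7854 (approx. 0.424624)
U <= bound, so schedulable by RM sufficient condition.

0.4246


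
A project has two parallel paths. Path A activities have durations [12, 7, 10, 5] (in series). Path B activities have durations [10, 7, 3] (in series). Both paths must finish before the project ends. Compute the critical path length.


Path A total = 12 + 7 + 10 + 5 = 34
Path B total = 10 + 7 + 3 = 20
Critical path = longest path = max(34, 20) = 34

34


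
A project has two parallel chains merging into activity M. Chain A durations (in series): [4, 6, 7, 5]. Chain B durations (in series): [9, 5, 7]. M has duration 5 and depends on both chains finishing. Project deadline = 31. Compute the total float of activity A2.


Forward pass: ES(A2) = sum of predecessors on chain A = 4
EF = ES + duration = 4 + 6 = 10
Backward pass: LF(M) = deadline = 31; LS(M) = 31 - 5 = 26
LF(A2) = LS(M) - sum(successors on chain A) = 26 - 12 = 14
LS = LF - duration = 14 - 6 = 8
Total float = LS - ES = 8 - 4 = 4

4


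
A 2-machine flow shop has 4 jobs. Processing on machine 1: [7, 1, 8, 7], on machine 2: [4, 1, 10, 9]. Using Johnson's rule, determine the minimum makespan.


Apply Johnson's rule:
  Group 1 (a <= b): [(2, 1, 1), (4, 7, 9), (3, 8, 10)]
  Group 2 (a > b): [(1, 7, 4)]
Optimal job order: [2, 4, 3, 1]
Schedule:
  Job 2: M1 done at 1, M2 done at 2
  Job 4: M1 done at 8, M2 done at 17
  Job 3: M1 done at 16, M2 done at 27
  Job 1: M1 done at 23, M2 done at 31
Makespan = 31

31


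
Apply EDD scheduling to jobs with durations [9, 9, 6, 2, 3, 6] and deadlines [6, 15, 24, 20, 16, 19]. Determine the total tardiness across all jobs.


Sort by due date (EDD order): [(9, 6), (9, 15), (3, 16), (6, 19), (2, 20), (6, 24)]
Compute completion times and tardiness:
  Job 1: p=9, d=6, C=9, tardiness=max(0,9-6)=3
  Job 2: p=9, d=15, C=18, tardiness=max(0,18-15)=3
  Job 3: p=3, d=16, C=21, tardiness=max(0,21-16)=5
  Job 4: p=6, d=19, C=27, tardiness=max(0,27-19)=8
  Job 5: p=2, d=20, C=29, tardiness=max(0,29-20)=9
  Job 6: p=6, d=24, C=35, tardiness=max(0,35-24)=11
Total tardiness = 39

39


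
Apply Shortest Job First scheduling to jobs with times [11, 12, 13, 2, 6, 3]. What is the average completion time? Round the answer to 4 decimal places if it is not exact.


SJF order (ascending): [2, 3, 6, 11, 12, 13]
Completion times:
  Job 1: burst=2, C=2
  Job 2: burst=3, C=5
  Job 3: burst=6, C=11
  Job 4: burst=11, C=22
  Job 5: burst=12, C=34
  Job 6: burst=13, C=47
Average completion = 121/6 = 20.1667

20.1667


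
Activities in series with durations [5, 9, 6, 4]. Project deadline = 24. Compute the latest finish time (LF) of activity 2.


LF(activity 2) = deadline - sum of successor durations
Successors: activities 3 through 4 with durations [6, 4]
Sum of successor durations = 10
LF = 24 - 10 = 14

14


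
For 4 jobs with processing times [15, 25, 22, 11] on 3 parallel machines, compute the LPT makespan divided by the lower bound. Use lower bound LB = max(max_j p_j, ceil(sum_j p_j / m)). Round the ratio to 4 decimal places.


LPT order: [25, 22, 15, 11]
Machine loads after assignment: [25, 22, 26]
LPT makespan = 26
Lower bound = max(max_job, ceil(total/3)) = max(25, 25) = 25
Ratio = 26 / 25 = 1.04

1.04


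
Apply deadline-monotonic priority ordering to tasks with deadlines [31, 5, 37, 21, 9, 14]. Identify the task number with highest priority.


Sort tasks by relative deadline (ascending):
  Task 2: deadline = 5
  Task 5: deadline = 9
  Task 6: deadline = 14
  Task 4: deadline = 21
  Task 1: deadline = 31
  Task 3: deadline = 37
Priority order (highest first): [2, 5, 6, 4, 1, 3]
Highest priority task = 2

2


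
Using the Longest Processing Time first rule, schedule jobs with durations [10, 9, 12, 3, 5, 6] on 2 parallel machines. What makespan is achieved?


Sort jobs in decreasing order (LPT): [12, 10, 9, 6, 5, 3]
Assign each job to the least loaded machine:
  Machine 1: jobs [12, 6, 5], load = 23
  Machine 2: jobs [10, 9, 3], load = 22
Makespan = max load = 23

23


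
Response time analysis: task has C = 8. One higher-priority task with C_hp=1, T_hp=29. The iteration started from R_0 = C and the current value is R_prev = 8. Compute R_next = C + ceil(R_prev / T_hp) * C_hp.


R_next = C + ceil(R_prev / T_hp) * C_hp
ceil(8 / 29) = ceil(0.2759) = 1
Interference = 1 * 1 = 1
R_next = 8 + 1 = 9

9


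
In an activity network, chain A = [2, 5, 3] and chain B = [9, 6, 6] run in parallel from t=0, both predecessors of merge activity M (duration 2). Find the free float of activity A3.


ES(A3) = sum of predecessors on chain A = 7
EF(A3) = ES + duration = 7 + 3 = 10
Successor of A3 is M. ES(M) = max(sum(A), sum(B)) = max(10, 21) = 21
Free float = ES(successor) - EF(current) = 21 - 10 = 11

11


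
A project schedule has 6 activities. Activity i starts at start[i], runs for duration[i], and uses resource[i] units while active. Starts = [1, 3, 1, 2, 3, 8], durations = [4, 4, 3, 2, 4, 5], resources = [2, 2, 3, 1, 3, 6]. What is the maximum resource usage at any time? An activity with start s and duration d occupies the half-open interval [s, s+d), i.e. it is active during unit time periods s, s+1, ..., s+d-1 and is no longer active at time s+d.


Each activity i is active on [start_i, start_i + duration_i).
Compute total resource usage per time slot:
  t=0: active resources = [], total = 0
  t=1: active resources = [2, 3], total = 5
  t=2: active resources = [2, 3, 1], total = 6
  t=3: active resources = [2, 2, 3, 1, 3], total = 11
  t=4: active resources = [2, 2, 3], total = 7
  t=5: active resources = [2, 3], total = 5
  t=6: active resources = [2, 3], total = 5
  t=7: active resources = [], total = 0
  t=8: active resources = [6], total = 6
  t=9: active resources = [6], total = 6
  t=10: active resources = [6], total = 6
  t=11: active resources = [6], total = 6
  t=12: active resources = [6], total = 6
Peak resource demand = 11

11


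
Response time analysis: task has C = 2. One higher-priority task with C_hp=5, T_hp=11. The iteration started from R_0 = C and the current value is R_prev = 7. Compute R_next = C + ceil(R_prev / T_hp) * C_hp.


R_next = C + ceil(R_prev / T_hp) * C_hp
ceil(7 / 11) = ceil(0.6364) = 1
Interference = 1 * 5 = 5
R_next = 2 + 5 = 7
R_next = R_prev, so the iteration has converged (response time = 7).

7


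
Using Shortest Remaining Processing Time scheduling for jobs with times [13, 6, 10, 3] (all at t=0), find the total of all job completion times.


Since all jobs arrive at t=0, SRPT equals SPT ordering.
SPT order: [3, 6, 10, 13]
Completion times:
  Job 1: p=3, C=3
  Job 2: p=6, C=9
  Job 3: p=10, C=19
  Job 4: p=13, C=32
Total completion time = 3 + 9 + 19 + 32 = 63

63


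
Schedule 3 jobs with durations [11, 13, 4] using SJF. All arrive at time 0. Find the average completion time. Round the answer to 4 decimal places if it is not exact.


SJF order (ascending): [4, 11, 13]
Completion times:
  Job 1: burst=4, C=4
  Job 2: burst=11, C=15
  Job 3: burst=13, C=28
Average completion = 47/3 = 15.6667

15.6667


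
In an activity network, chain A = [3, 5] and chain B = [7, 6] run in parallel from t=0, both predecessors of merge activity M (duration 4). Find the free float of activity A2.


ES(A2) = sum of predecessors on chain A = 3
EF(A2) = ES + duration = 3 + 5 = 8
Successor of A2 is M. ES(M) = max(sum(A), sum(B)) = max(8, 13) = 13
Free float = ES(successor) - EF(current) = 13 - 8 = 5

5


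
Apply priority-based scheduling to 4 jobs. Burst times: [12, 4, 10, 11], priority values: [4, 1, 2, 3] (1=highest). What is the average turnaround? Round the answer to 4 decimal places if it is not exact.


Sort by priority (ascending = highest first):
Order: [(1, 4), (2, 10), (3, 11), (4, 12)]
Completion times:
  Priority 1, burst=4, C=4
  Priority 2, burst=10, C=14
  Priority 3, burst=11, C=25
  Priority 4, burst=12, C=37
Average turnaround = 80/4 = 20.0

20.0


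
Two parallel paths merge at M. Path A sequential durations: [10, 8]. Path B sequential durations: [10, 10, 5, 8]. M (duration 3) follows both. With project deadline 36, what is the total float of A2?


Forward pass: ES(A2) = sum of predecessors on chain A = 10
EF = ES + duration = 10 + 8 = 18
Backward pass: LF(M) = deadline = 36; LS(M) = 36 - 3 = 33
LF(A2) = LS(M) - sum(successors on chain A) = 33 - 0 = 33
LS = LF - duration = 33 - 8 = 25
Total float = LS - ES = 25 - 10 = 15

15


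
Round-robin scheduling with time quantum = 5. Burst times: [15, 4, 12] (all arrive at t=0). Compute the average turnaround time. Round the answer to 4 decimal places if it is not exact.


Time quantum = 5
Execution trace:
  J1 runs 5 units, time = 5
  J2 runs 4 units, time = 9
  J3 runs 5 units, time = 14
  J1 runs 5 units, time = 19
  J3 runs 5 units, time = 24
  J1 runs 5 units, time = 29
  J3 runs 2 units, time = 31
Finish times: [29, 9, 31]
Average turnaround = 69/3 = 23.0

23.0


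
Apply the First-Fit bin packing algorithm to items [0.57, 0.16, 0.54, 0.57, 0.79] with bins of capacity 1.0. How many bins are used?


Place items sequentially using First-Fit:
  Item 0.57 -> new Bin 1
  Item 0.16 -> Bin 1 (now 0.73)
  Item 0.54 -> new Bin 2
  Item 0.57 -> new Bin 3
  Item 0.79 -> new Bin 4
Total bins used = 4

4


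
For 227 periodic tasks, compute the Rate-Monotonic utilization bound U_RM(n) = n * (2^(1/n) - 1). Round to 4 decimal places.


Compute 2^(1/227) = 1.0030581785
Subtract 1: 1.0030581785 - 1 = 0.0030581785
Multiply by n: 227 * 0.0030581785 = 0.6942065195
Round to 4 dp: 0.6942

0.6942


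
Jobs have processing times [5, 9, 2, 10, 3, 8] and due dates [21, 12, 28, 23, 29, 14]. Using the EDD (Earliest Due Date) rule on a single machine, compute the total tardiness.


Sort by due date (EDD order): [(9, 12), (8, 14), (5, 21), (10, 23), (2, 28), (3, 29)]
Compute completion times and tardiness:
  Job 1: p=9, d=12, C=9, tardiness=max(0,9-12)=0
  Job 2: p=8, d=14, C=17, tardiness=max(0,17-14)=3
  Job 3: p=5, d=21, C=22, tardiness=max(0,22-21)=1
  Job 4: p=10, d=23, C=32, tardiness=max(0,32-23)=9
  Job 5: p=2, d=28, C=34, tardiness=max(0,34-28)=6
  Job 6: p=3, d=29, C=37, tardiness=max(0,37-29)=8
Total tardiness = 27

27


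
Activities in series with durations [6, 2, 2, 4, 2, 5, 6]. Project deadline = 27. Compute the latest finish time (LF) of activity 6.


LF(activity 6) = deadline - sum of successor durations
Successors: activities 7 through 7 with durations [6]
Sum of successor durations = 6
LF = 27 - 6 = 21

21


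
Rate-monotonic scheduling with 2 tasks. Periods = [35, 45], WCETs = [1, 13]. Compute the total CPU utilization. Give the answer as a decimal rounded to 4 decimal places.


Compute individual utilizations (exact fractions):
  Task 1: C/T = 1/35 (approx. 0.0286)
  Task 2: C/T = 13/45 (approx. 0.2889)
Total utilization U = 1/35 + 13/45 = 20/63
Rounded to 4 decimal places: U = 0.3175
RM (Liu & Layland) bound for 2 tasks = 0.828427; compare with U = 20/63 (approx. 0.317460)
U <= bound, so schedulable by RM sufficient condition.

0.3175


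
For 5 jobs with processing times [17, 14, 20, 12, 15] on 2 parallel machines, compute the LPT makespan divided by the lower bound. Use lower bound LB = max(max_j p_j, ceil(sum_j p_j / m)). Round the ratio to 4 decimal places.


LPT order: [20, 17, 15, 14, 12]
Machine loads after assignment: [34, 44]
LPT makespan = 44
Lower bound = max(max_job, ceil(total/2)) = max(20, 39) = 39
Ratio = 44 / 39 = 1.1282

1.1282


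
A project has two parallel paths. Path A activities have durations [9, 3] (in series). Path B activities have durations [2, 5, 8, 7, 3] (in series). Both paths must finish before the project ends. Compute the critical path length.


Path A total = 9 + 3 = 12
Path B total = 2 + 5 + 8 + 7 + 3 = 25
Critical path = longest path = max(12, 25) = 25

25


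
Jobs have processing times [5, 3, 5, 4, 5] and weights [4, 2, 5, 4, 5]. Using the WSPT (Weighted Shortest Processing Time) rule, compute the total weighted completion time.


Compute p/w ratios and sort ascending (WSPT): [(5, 5), (4, 4), (5, 5), (5, 4), (3, 2)]
Compute weighted completion times:
  Job (p=5,w=5): C=5, w*C=5*5=25
  Job (p=4,w=4): C=9, w*C=4*9=36
  Job (p=5,w=5): C=14, w*C=5*14=70
  Job (p=5,w=4): C=19, w*C=4*19=76
  Job (p=3,w=2): C=22, w*C=2*22=44
Total weighted completion time = 251

251


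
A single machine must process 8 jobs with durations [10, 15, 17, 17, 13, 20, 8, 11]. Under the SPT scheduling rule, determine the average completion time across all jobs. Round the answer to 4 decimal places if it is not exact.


Sort jobs by processing time (SPT order): [8, 10, 11, 13, 15, 17, 17, 20]
Compute completion times sequentially:
  Job 1: processing = 8, completes at 8
  Job 2: processing = 10, completes at 18
  Job 3: processing = 11, completes at 29
  Job 4: processing = 13, completes at 42
  Job 5: processing = 15, completes at 57
  Job 6: processing = 17, completes at 74
  Job 7: processing = 17, completes at 91
  Job 8: processing = 20, completes at 111
Sum of completion times = 430
Average completion time = 430/8 = 53.75

53.75


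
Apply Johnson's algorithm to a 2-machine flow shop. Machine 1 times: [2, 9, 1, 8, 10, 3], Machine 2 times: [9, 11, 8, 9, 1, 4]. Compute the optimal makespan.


Apply Johnson's rule:
  Group 1 (a <= b): [(3, 1, 8), (1, 2, 9), (6, 3, 4), (4, 8, 9), (2, 9, 11)]
  Group 2 (a > b): [(5, 10, 1)]
Optimal job order: [3, 1, 6, 4, 2, 5]
Schedule:
  Job 3: M1 done at 1, M2 done at 9
  Job 1: M1 done at 3, M2 done at 18
  Job 6: M1 done at 6, M2 done at 22
  Job 4: M1 done at 14, M2 done at 31
  Job 2: M1 done at 23, M2 done at 42
  Job 5: M1 done at 33, M2 done at 43
Makespan = 43

43


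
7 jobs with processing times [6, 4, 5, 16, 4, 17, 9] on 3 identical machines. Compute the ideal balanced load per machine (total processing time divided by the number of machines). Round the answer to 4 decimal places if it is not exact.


Total processing time = 6 + 4 + 5 + 16 + 4 + 17 + 9 = 61
Number of machines = 3
Ideal balanced load = 61 / 3 = 20.3333

20.3333


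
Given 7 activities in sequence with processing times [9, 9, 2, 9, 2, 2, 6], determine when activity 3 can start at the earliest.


Activity 3 starts after activities 1 through 2 complete.
Predecessor durations: [9, 9]
ES = 9 + 9 = 18

18


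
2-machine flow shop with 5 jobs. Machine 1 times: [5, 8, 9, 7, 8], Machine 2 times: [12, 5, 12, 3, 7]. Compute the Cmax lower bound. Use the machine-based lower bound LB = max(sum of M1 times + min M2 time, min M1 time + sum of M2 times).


LB1 = sum(M1 times) + min(M2 times) = 37 + 3 = 40
LB2 = min(M1 times) + sum(M2 times) = 5 + 39 = 44
Lower bound = max(LB1, LB2) = max(40, 44) = 44

44


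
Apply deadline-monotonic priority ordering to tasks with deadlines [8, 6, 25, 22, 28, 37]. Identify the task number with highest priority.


Sort tasks by relative deadline (ascending):
  Task 2: deadline = 6
  Task 1: deadline = 8
  Task 4: deadline = 22
  Task 3: deadline = 25
  Task 5: deadline = 28
  Task 6: deadline = 37
Priority order (highest first): [2, 1, 4, 3, 5, 6]
Highest priority task = 2

2


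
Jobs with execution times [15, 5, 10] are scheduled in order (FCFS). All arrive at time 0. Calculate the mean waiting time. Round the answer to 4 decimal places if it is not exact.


FCFS order (as given): [15, 5, 10]
Waiting times:
  Job 1: wait = 0
  Job 2: wait = 15
  Job 3: wait = 20
Sum of waiting times = 35
Average waiting time = 35/3 = 11.6667

11.6667


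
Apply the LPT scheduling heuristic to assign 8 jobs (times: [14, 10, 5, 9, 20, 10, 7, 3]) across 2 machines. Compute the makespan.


Sort jobs in decreasing order (LPT): [20, 14, 10, 10, 9, 7, 5, 3]
Assign each job to the least loaded machine:
  Machine 1: jobs [20, 10, 7, 3], load = 40
  Machine 2: jobs [14, 10, 9, 5], load = 38
Makespan = max load = 40

40


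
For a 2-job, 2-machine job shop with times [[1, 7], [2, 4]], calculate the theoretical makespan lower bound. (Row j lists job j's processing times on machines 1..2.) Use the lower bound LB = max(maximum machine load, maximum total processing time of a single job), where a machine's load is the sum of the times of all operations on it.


Machine loads:
  Machine 1: 1 + 2 = 3
  Machine 2: 7 + 4 = 11
Max machine load = 11
Job totals:
  Job 1: 8
  Job 2: 6
Max job total = 8
Lower bound = max(11, 8) = 11

11


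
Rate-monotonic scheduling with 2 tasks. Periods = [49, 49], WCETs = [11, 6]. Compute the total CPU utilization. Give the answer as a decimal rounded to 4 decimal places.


Compute individual utilizations (exact fractions):
  Task 1: C/T = 11/49 (approx. 0.2245)
  Task 2: C/T = 6/49 (approx. 0.1224)
Total utilization U = 11/49 + 6/49 = 17/49
Rounded to 4 decimal places: U = 0.3469
RM (Liu & Layland) bound for 2 tasks = 0.828427; compare with U = 17/49 (approx. 0.346939)
U <= bound, so schedulable by RM sufficient condition.

0.3469


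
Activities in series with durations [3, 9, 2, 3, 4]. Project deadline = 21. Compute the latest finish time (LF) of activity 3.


LF(activity 3) = deadline - sum of successor durations
Successors: activities 4 through 5 with durations [3, 4]
Sum of successor durations = 7
LF = 21 - 7 = 14

14


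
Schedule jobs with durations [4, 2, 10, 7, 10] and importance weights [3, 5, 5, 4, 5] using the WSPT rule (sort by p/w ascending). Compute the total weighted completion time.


Compute p/w ratios and sort ascending (WSPT): [(2, 5), (4, 3), (7, 4), (10, 5), (10, 5)]
Compute weighted completion times:
  Job (p=2,w=5): C=2, w*C=5*2=10
  Job (p=4,w=3): C=6, w*C=3*6=18
  Job (p=7,w=4): C=13, w*C=4*13=52
  Job (p=10,w=5): C=23, w*C=5*23=115
  Job (p=10,w=5): C=33, w*C=5*33=165
Total weighted completion time = 360

360


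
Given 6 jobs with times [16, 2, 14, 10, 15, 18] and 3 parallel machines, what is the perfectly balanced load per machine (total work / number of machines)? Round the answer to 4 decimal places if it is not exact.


Total processing time = 16 + 2 + 14 + 10 + 15 + 18 = 75
Number of machines = 3
Ideal balanced load = 75 / 3 = 25.0

25.0


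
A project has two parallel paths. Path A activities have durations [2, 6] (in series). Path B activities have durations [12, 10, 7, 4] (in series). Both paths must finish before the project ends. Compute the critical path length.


Path A total = 2 + 6 = 8
Path B total = 12 + 10 + 7 + 4 = 33
Critical path = longest path = max(8, 33) = 33

33


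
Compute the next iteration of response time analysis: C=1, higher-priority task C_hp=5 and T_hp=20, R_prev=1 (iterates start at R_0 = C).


R_next = C + ceil(R_prev / T_hp) * C_hp
ceil(1 / 20) = ceil(0.05) = 1
Interference = 1 * 5 = 5
R_next = 1 + 5 = 6

6


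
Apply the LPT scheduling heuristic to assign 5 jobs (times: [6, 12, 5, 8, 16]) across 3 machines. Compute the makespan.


Sort jobs in decreasing order (LPT): [16, 12, 8, 6, 5]
Assign each job to the least loaded machine:
  Machine 1: jobs [16], load = 16
  Machine 2: jobs [12, 5], load = 17
  Machine 3: jobs [8, 6], load = 14
Makespan = max load = 17

17


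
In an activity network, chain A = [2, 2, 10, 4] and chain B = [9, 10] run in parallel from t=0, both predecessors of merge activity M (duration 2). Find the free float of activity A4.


ES(A4) = sum of predecessors on chain A = 14
EF(A4) = ES + duration = 14 + 4 = 18
Successor of A4 is M. ES(M) = max(sum(A), sum(B)) = max(18, 19) = 19
Free float = ES(successor) - EF(current) = 19 - 18 = 1

1


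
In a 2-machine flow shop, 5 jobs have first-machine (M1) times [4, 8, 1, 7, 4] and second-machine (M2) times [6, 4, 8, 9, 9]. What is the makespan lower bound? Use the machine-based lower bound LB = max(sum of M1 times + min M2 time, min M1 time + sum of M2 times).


LB1 = sum(M1 times) + min(M2 times) = 24 + 4 = 28
LB2 = min(M1 times) + sum(M2 times) = 1 + 36 = 37
Lower bound = max(LB1, LB2) = max(28, 37) = 37

37


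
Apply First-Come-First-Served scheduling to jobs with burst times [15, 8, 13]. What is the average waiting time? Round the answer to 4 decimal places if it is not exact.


FCFS order (as given): [15, 8, 13]
Waiting times:
  Job 1: wait = 0
  Job 2: wait = 15
  Job 3: wait = 23
Sum of waiting times = 38
Average waiting time = 38/3 = 12.6667

12.6667


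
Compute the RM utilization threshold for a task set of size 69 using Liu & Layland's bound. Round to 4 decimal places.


Compute 2^(1/69) = 1.0100962378
Subtract 1: 1.0100962378 - 1 = 0.0100962378
Multiply by n: 69 * 0.0100962378 = 0.6966404082
Round to 4 dp: 0.6966

0.6966


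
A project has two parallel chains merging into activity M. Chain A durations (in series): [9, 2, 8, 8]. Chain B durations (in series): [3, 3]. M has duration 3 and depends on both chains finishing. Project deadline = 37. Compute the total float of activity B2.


Forward pass: ES(B2) = sum of predecessors on chain B = 3
EF = ES + duration = 3 + 3 = 6
Backward pass: LF(M) = deadline = 37; LS(M) = 37 - 3 = 34
LF(B2) = LS(M) - sum(successors on chain B) = 34 - 0 = 34
LS = LF - duration = 34 - 3 = 31
Total float = LS - ES = 31 - 3 = 28

28


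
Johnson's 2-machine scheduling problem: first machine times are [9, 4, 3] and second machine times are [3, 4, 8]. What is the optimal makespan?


Apply Johnson's rule:
  Group 1 (a <= b): [(3, 3, 8), (2, 4, 4)]
  Group 2 (a > b): [(1, 9, 3)]
Optimal job order: [3, 2, 1]
Schedule:
  Job 3: M1 done at 3, M2 done at 11
  Job 2: M1 done at 7, M2 done at 15
  Job 1: M1 done at 16, M2 done at 19
Makespan = 19

19


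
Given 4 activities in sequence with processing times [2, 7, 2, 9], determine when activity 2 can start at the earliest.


Activity 2 starts after activities 1 through 1 complete.
Predecessor durations: [2]
ES = 2 = 2

2


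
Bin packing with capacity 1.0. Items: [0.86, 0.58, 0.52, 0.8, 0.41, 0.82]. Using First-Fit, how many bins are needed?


Place items sequentially using First-Fit:
  Item 0.86 -> new Bin 1
  Item 0.58 -> new Bin 2
  Item 0.52 -> new Bin 3
  Item 0.8 -> new Bin 4
  Item 0.41 -> Bin 2 (now 0.99)
  Item 0.82 -> new Bin 5
Total bins used = 5

5


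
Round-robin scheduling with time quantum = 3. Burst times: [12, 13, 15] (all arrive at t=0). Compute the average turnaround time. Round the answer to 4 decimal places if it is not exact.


Time quantum = 3
Execution trace:
  J1 runs 3 units, time = 3
  J2 runs 3 units, time = 6
  J3 runs 3 units, time = 9
  J1 runs 3 units, time = 12
  J2 runs 3 units, time = 15
  J3 runs 3 units, time = 18
  J1 runs 3 units, time = 21
  J2 runs 3 units, time = 24
  J3 runs 3 units, time = 27
  J1 runs 3 units, time = 30
  J2 runs 3 units, time = 33
  J3 runs 3 units, time = 36
  J2 runs 1 units, time = 37
  J3 runs 3 units, time = 40
Finish times: [30, 37, 40]
Average turnaround = 107/3 = 35.6667

35.6667


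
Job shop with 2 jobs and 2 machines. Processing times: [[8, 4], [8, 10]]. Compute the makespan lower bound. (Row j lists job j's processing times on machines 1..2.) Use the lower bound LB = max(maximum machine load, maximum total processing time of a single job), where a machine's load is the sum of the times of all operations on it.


Machine loads:
  Machine 1: 8 + 8 = 16
  Machine 2: 4 + 10 = 14
Max machine load = 16
Job totals:
  Job 1: 12
  Job 2: 18
Max job total = 18
Lower bound = max(16, 18) = 18

18


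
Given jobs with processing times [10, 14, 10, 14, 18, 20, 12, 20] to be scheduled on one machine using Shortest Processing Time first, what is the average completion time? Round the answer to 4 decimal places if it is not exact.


Sort jobs by processing time (SPT order): [10, 10, 12, 14, 14, 18, 20, 20]
Compute completion times sequentially:
  Job 1: processing = 10, completes at 10
  Job 2: processing = 10, completes at 20
  Job 3: processing = 12, completes at 32
  Job 4: processing = 14, completes at 46
  Job 5: processing = 14, completes at 60
  Job 6: processing = 18, completes at 78
  Job 7: processing = 20, completes at 98
  Job 8: processing = 20, completes at 118
Sum of completion times = 462
Average completion time = 462/8 = 57.75

57.75


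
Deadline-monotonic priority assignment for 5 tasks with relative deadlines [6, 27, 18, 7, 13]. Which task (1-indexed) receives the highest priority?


Sort tasks by relative deadline (ascending):
  Task 1: deadline = 6
  Task 4: deadline = 7
  Task 5: deadline = 13
  Task 3: deadline = 18
  Task 2: deadline = 27
Priority order (highest first): [1, 4, 5, 3, 2]
Highest priority task = 1

1


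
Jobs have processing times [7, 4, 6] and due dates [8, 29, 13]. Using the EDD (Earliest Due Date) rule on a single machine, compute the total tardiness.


Sort by due date (EDD order): [(7, 8), (6, 13), (4, 29)]
Compute completion times and tardiness:
  Job 1: p=7, d=8, C=7, tardiness=max(0,7-8)=0
  Job 2: p=6, d=13, C=13, tardiness=max(0,13-13)=0
  Job 3: p=4, d=29, C=17, tardiness=max(0,17-29)=0
Total tardiness = 0

0


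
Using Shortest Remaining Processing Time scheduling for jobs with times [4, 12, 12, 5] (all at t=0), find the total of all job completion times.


Since all jobs arrive at t=0, SRPT equals SPT ordering.
SPT order: [4, 5, 12, 12]
Completion times:
  Job 1: p=4, C=4
  Job 2: p=5, C=9
  Job 3: p=12, C=21
  Job 4: p=12, C=33
Total completion time = 4 + 9 + 21 + 33 = 67

67


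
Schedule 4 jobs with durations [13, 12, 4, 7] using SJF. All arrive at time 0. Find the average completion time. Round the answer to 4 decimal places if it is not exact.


SJF order (ascending): [4, 7, 12, 13]
Completion times:
  Job 1: burst=4, C=4
  Job 2: burst=7, C=11
  Job 3: burst=12, C=23
  Job 4: burst=13, C=36
Average completion = 74/4 = 18.5

18.5


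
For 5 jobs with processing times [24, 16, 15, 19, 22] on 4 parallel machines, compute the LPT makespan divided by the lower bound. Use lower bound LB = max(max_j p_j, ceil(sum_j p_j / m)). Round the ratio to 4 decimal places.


LPT order: [24, 22, 19, 16, 15]
Machine loads after assignment: [24, 22, 19, 31]
LPT makespan = 31
Lower bound = max(max_job, ceil(total/4)) = max(24, 24) = 24
Ratio = 31 / 24 = 1.2917

1.2917


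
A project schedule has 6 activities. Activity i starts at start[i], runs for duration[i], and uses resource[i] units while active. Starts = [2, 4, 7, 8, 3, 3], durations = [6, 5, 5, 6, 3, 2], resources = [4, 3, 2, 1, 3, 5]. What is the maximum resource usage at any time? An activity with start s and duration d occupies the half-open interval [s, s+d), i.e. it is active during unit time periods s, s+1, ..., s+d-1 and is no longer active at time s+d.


Each activity i is active on [start_i, start_i + duration_i).
Compute total resource usage per time slot:
  t=0: active resources = [], total = 0
  t=1: active resources = [], total = 0
  t=2: active resources = [4], total = 4
  t=3: active resources = [4, 3, 5], total = 12
  t=4: active resources = [4, 3, 3, 5], total = 15
  t=5: active resources = [4, 3, 3], total = 10
  t=6: active resources = [4, 3], total = 7
  t=7: active resources = [4, 3, 2], total = 9
  t=8: active resources = [3, 2, 1], total = 6
  t=9: active resources = [2, 1], total = 3
  t=10: active resources = [2, 1], total = 3
  t=11: active resources = [2, 1], total = 3
  t=12: active resources = [1], total = 1
  t=13: active resources = [1], total = 1
Peak resource demand = 15

15


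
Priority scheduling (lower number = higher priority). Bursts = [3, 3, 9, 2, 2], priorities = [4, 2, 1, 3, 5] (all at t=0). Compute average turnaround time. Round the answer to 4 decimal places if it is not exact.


Sort by priority (ascending = highest first):
Order: [(1, 9), (2, 3), (3, 2), (4, 3), (5, 2)]
Completion times:
  Priority 1, burst=9, C=9
  Priority 2, burst=3, C=12
  Priority 3, burst=2, C=14
  Priority 4, burst=3, C=17
  Priority 5, burst=2, C=19
Average turnaround = 71/5 = 14.2

14.2


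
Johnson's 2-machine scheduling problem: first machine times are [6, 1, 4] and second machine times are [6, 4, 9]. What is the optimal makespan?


Apply Johnson's rule:
  Group 1 (a <= b): [(2, 1, 4), (3, 4, 9), (1, 6, 6)]
  Group 2 (a > b): []
Optimal job order: [2, 3, 1]
Schedule:
  Job 2: M1 done at 1, M2 done at 5
  Job 3: M1 done at 5, M2 done at 14
  Job 1: M1 done at 11, M2 done at 20
Makespan = 20

20


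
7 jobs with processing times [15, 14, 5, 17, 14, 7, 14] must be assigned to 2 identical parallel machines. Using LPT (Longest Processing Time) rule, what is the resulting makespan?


Sort jobs in decreasing order (LPT): [17, 15, 14, 14, 14, 7, 5]
Assign each job to the least loaded machine:
  Machine 1: jobs [17, 14, 7, 5], load = 43
  Machine 2: jobs [15, 14, 14], load = 43
Makespan = max load = 43

43


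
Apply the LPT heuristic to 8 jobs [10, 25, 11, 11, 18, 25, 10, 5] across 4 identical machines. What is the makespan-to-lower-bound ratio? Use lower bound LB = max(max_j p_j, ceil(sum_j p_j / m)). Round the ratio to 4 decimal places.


LPT order: [25, 25, 18, 11, 11, 10, 10, 5]
Machine loads after assignment: [30, 25, 28, 32]
LPT makespan = 32
Lower bound = max(max_job, ceil(total/4)) = max(25, 29) = 29
Ratio = 32 / 29 = 1.1034

1.1034


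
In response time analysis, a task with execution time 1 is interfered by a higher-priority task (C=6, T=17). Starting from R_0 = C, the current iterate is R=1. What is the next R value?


R_next = C + ceil(R_prev / T_hp) * C_hp
ceil(1 / 17) = ceil(0.0588) = 1
Interference = 1 * 6 = 6
R_next = 1 + 6 = 7

7


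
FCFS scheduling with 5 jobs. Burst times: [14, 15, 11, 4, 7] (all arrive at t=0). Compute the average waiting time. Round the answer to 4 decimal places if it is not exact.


FCFS order (as given): [14, 15, 11, 4, 7]
Waiting times:
  Job 1: wait = 0
  Job 2: wait = 14
  Job 3: wait = 29
  Job 4: wait = 40
  Job 5: wait = 44
Sum of waiting times = 127
Average waiting time = 127/5 = 25.4

25.4


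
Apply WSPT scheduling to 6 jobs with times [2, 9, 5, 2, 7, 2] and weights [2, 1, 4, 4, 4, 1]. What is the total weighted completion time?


Compute p/w ratios and sort ascending (WSPT): [(2, 4), (2, 2), (5, 4), (7, 4), (2, 1), (9, 1)]
Compute weighted completion times:
  Job (p=2,w=4): C=2, w*C=4*2=8
  Job (p=2,w=2): C=4, w*C=2*4=8
  Job (p=5,w=4): C=9, w*C=4*9=36
  Job (p=7,w=4): C=16, w*C=4*16=64
  Job (p=2,w=1): C=18, w*C=1*18=18
  Job (p=9,w=1): C=27, w*C=1*27=27
Total weighted completion time = 161

161


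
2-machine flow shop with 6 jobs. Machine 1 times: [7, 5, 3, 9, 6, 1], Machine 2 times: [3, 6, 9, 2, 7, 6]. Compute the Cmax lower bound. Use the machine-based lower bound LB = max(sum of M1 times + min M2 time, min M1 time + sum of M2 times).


LB1 = sum(M1 times) + min(M2 times) = 31 + 2 = 33
LB2 = min(M1 times) + sum(M2 times) = 1 + 33 = 34
Lower bound = max(LB1, LB2) = max(33, 34) = 34

34


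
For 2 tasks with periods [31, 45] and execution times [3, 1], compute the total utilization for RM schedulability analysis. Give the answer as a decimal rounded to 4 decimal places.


Compute individual utilizations (exact fractions):
  Task 1: C/T = 3/31 (approx. 0.0968)
  Task 2: C/T = 1/45 (approx. 0.0222)
Total utilization U = 3/31 + 1/45 = 166/1395
Rounded to 4 decimal places: U = 0.1190
RM (Liu & Layland) bound for 2 tasks = 0.828427; compare with U = 166/1395 (approx. 0.118996)
U <= bound, so schedulable by RM sufficient condition.

0.1190


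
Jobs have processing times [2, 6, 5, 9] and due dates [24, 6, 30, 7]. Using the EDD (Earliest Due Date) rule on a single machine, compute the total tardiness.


Sort by due date (EDD order): [(6, 6), (9, 7), (2, 24), (5, 30)]
Compute completion times and tardiness:
  Job 1: p=6, d=6, C=6, tardiness=max(0,6-6)=0
  Job 2: p=9, d=7, C=15, tardiness=max(0,15-7)=8
  Job 3: p=2, d=24, C=17, tardiness=max(0,17-24)=0
  Job 4: p=5, d=30, C=22, tardiness=max(0,22-30)=0
Total tardiness = 8

8


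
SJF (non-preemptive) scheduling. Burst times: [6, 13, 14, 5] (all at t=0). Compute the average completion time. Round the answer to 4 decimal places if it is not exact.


SJF order (ascending): [5, 6, 13, 14]
Completion times:
  Job 1: burst=5, C=5
  Job 2: burst=6, C=11
  Job 3: burst=13, C=24
  Job 4: burst=14, C=38
Average completion = 78/4 = 19.5

19.5


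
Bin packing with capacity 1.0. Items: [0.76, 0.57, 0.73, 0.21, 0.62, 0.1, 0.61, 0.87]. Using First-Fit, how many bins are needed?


Place items sequentially using First-Fit:
  Item 0.76 -> new Bin 1
  Item 0.57 -> new Bin 2
  Item 0.73 -> new Bin 3
  Item 0.21 -> Bin 1 (now 0.97)
  Item 0.62 -> new Bin 4
  Item 0.1 -> Bin 2 (now 0.67)
  Item 0.61 -> new Bin 5
  Item 0.87 -> new Bin 6
Total bins used = 6

6


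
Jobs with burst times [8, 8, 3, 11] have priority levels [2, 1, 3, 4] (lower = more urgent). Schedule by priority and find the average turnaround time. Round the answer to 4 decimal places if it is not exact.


Sort by priority (ascending = highest first):
Order: [(1, 8), (2, 8), (3, 3), (4, 11)]
Completion times:
  Priority 1, burst=8, C=8
  Priority 2, burst=8, C=16
  Priority 3, burst=3, C=19
  Priority 4, burst=11, C=30
Average turnaround = 73/4 = 18.25

18.25


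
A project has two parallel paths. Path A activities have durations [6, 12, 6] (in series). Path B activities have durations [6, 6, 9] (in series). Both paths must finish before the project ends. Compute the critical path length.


Path A total = 6 + 12 + 6 = 24
Path B total = 6 + 6 + 9 = 21
Critical path = longest path = max(24, 21) = 24

24


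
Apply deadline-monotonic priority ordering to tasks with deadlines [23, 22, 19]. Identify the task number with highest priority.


Sort tasks by relative deadline (ascending):
  Task 3: deadline = 19
  Task 2: deadline = 22
  Task 1: deadline = 23
Priority order (highest first): [3, 2, 1]
Highest priority task = 3

3


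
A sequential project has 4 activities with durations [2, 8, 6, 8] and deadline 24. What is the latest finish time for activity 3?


LF(activity 3) = deadline - sum of successor durations
Successors: activities 4 through 4 with durations [8]
Sum of successor durations = 8
LF = 24 - 8 = 16

16


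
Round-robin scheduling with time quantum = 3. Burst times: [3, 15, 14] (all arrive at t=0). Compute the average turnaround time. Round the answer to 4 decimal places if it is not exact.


Time quantum = 3
Execution trace:
  J1 runs 3 units, time = 3
  J2 runs 3 units, time = 6
  J3 runs 3 units, time = 9
  J2 runs 3 units, time = 12
  J3 runs 3 units, time = 15
  J2 runs 3 units, time = 18
  J3 runs 3 units, time = 21
  J2 runs 3 units, time = 24
  J3 runs 3 units, time = 27
  J2 runs 3 units, time = 30
  J3 runs 2 units, time = 32
Finish times: [3, 30, 32]
Average turnaround = 65/3 = 21.6667

21.6667


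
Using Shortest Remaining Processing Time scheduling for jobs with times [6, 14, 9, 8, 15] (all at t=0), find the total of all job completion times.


Since all jobs arrive at t=0, SRPT equals SPT ordering.
SPT order: [6, 8, 9, 14, 15]
Completion times:
  Job 1: p=6, C=6
  Job 2: p=8, C=14
  Job 3: p=9, C=23
  Job 4: p=14, C=37
  Job 5: p=15, C=52
Total completion time = 6 + 14 + 23 + 37 + 52 = 132

132


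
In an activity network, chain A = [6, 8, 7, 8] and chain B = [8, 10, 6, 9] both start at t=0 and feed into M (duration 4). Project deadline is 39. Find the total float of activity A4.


Forward pass: ES(A4) = sum of predecessors on chain A = 21
EF = ES + duration = 21 + 8 = 29
Backward pass: LF(M) = deadline = 39; LS(M) = 39 - 4 = 35
LF(A4) = LS(M) - sum(successors on chain A) = 35 - 0 = 35
LS = LF - duration = 35 - 8 = 27
Total float = LS - ES = 27 - 21 = 6

6
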